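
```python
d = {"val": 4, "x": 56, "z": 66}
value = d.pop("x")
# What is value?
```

Trace:
`d = {"val": 4, "x": 56, "z": 66}` → d = {'val': 4, 'x': 56, 'z': 66}
`value = d.pop("x")` → d = {'val': 4, 'z': 66}; value = 56
So value = 56

Answer: 56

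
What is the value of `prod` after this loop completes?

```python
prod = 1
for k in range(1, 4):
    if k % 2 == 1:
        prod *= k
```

Product of odd numbers 1 to 3
`prod` takes the values: 1 → 3

Answer: 3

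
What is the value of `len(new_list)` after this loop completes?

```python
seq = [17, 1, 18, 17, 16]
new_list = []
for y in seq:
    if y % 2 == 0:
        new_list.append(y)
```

Count even numbers in [17, 1, 18, 17, 16]
`new_list` takes the values: [] → [18] → [18, 16]
So `len(new_list)` = 2

Answer: 2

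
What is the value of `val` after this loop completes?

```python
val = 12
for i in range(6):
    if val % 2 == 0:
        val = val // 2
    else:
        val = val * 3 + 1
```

Collatz-style transformation from 12
`val` takes the values: 12 → 6 → 3 → 10 → 5 → 16 → 8

Answer: 8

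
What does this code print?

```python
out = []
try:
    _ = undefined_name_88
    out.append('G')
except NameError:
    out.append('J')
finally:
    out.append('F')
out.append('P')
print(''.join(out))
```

Execution trace: 'J' (except NameError) → 'F' (finally) → 'P' (after the try/except). Output: JFP

Answer: JFP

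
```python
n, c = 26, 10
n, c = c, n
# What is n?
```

Trace:
`n, c = 26, 10` → n = 26; c = 10
`n, c = c, n` → n = 10; c = 26
So n = 10

Answer: 10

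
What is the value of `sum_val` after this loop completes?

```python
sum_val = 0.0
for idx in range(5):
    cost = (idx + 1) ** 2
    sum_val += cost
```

Sum of squared losses 1² + 2² + ... + 5²
`sum_val` takes the values: 0.0 → 1.0 → 5.0 → 14.0 → 30.0 → 55.0

Answer: 55.0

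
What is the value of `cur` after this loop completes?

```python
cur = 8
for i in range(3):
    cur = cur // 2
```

Halve 3 times: 8 // 2^3 = 1
`cur` takes the values: 8 → 4 → 2 → 1

Answer: 1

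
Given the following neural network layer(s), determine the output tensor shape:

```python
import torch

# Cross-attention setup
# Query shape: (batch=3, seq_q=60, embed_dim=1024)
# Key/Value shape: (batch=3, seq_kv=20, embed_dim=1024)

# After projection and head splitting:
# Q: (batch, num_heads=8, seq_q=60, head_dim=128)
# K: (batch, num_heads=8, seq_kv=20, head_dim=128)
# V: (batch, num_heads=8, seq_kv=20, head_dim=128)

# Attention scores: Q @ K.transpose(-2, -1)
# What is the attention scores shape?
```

Input: (3, 60, 1024) -> Output: (3, 8, 60, 20)

Answer: (3, 8, 60, 20)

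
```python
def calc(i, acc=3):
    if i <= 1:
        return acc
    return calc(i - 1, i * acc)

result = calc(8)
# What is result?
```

Accumulator trace (n, acc): (8, 3) -> (7, 24) -> (6, 168) -> (5, 1008) -> (4, 5040) -> (3, 20160) -> (2, 60480) -> (1, 120960) -> return 120960

Answer: 120960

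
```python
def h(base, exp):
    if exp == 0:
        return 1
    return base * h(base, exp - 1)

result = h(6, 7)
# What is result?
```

h(6, 7) = 6 * 6 * 6 * 6 * 6 * 6 * 6 = 279936

Answer: 279936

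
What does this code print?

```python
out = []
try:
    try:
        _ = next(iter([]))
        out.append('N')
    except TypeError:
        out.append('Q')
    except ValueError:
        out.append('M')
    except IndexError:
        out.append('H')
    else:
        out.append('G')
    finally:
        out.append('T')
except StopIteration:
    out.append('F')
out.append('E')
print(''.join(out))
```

Execution trace: 'T' (finally) → 'F' (outer except StopIteration) → 'E' (after the try/except). Output: TFE

Answer: TFE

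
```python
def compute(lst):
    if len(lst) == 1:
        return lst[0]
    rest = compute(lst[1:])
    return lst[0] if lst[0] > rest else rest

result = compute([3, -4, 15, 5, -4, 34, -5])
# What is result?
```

Recursive max over [3, -4, 15, 5, -4, 34, -5] = 34

Answer: 34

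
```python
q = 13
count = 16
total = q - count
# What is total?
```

Trace:
`q = 13` → q = 13
`count = 16` → count = 16
`total = q - count` → total = -3
So total = -3

Answer: -3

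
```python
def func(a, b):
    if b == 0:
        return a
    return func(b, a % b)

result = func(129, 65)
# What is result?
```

func(129, 65) -> func(65, 64) -> func(64, 1) -> func(1, 0) -> 1

Answer: 1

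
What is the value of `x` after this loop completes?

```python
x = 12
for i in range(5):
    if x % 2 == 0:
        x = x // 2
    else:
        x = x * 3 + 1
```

Collatz-style transformation from 12
`x` takes the values: 12 → 6 → 3 → 10 → 5 → 16

Answer: 16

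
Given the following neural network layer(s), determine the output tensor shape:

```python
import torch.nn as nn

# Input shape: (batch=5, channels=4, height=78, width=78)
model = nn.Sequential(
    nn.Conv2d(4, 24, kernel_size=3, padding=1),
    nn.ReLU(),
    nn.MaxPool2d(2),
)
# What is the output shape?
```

Input: (5, 4, 78, 78) -> after Conv2d: (5, 24, 78, 78) -> after ReLU: (5, 24, 78, 78) -> Output: (5, 24, 39, 39)

Answer: (5, 24, 39, 39)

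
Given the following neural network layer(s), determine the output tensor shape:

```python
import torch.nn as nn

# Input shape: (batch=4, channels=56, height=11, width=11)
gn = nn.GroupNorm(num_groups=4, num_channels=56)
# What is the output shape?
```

Input: (4, 56, 11, 11) -> Output: (4, 56, 11, 11)

Answer: (4, 56, 11, 11)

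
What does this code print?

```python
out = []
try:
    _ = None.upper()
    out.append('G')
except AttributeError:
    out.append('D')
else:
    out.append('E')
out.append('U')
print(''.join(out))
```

Execution trace: 'D' (except AttributeError) → 'U' (after the try/except). Output: DU

Answer: DU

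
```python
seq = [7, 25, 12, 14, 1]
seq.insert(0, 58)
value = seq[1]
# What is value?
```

Trace:
`seq = [7, 25, 12, 14, 1]` → seq = [7, 25, 12, 14, 1]
`seq.insert(0, 58)` → seq = [58, 7, 25, 12, 14, 1]
`value = seq[1]` → value = 7
So value = 7

Answer: 7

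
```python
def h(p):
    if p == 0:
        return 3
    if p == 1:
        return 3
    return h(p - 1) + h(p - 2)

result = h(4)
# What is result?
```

Build up from base cases: h(0)=3, h(1)=3, h(2)=6, h(3)=9, h(4)=15

Answer: 15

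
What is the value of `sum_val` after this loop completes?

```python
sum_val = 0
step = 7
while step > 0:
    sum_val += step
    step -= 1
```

Sum 7 down to 1
`sum_val` takes the values: 0 → 7 → 13 → 18 → 22 → 25 → 27 → 28

Answer: 28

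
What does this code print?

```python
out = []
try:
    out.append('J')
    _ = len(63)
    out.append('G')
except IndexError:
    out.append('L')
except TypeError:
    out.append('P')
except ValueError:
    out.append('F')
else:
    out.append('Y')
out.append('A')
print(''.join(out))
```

Execution trace: 'J' (try body) → 'P' (except TypeError) → 'A' (after the try/except). Output: JPA

Answer: JPA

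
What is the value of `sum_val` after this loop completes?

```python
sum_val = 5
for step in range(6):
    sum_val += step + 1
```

Start at 5, add 1 to 6 = 26
`sum_val` takes the values: 5 → 6 → 8 → 11 → 15 → 20 → 26

Answer: 26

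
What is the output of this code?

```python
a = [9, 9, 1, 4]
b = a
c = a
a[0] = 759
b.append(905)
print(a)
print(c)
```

Key concept: multiple aliases.
Step by step:
`a = [9, 9, 1, 4]` → a = [9, 9, 1, 4]
`b = a` → b = [9, 9, 1, 4] (same object as a)
`c = a` → c = [9, 9, 1, 4] (same object as a, b)
`a[0] = 759` → a = [759, 9, 1, 4] (same object as b, c); b = [759, 9, 1, 4] (same object as a, c); c = [759, 9, 1, 4] (same object as a, b)
`b.append(905)` → a = [759, 9, 1, 4, 905] (same object as b, c); b = [759, 9, 1, 4, 905] (same object as a, c); c = [759, 9, 1, 4, 905] (same object as a, b)
`print(a)` → prints [759, 9, 1, 4, 905]
`print(c)` → prints [759, 9, 1, 4, 905]

Answer:
[759, 9, 1, 4, 905]
[759, 9, 1, 4, 905]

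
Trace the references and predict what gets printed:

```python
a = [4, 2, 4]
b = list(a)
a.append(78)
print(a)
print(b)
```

Key concept: list() constructor creates copy.
Step by step:
`a = [4, 2, 4]` → a = [4, 2, 4]
`b = list(a)` → b = [4, 2, 4]
`a.append(78)` → a = [4, 2, 4, 78]
`print(a)` → prints [4, 2, 4, 78]
`print(b)` → prints [4, 2, 4]

Answer:
[4, 2, 4, 78]
[4, 2, 4]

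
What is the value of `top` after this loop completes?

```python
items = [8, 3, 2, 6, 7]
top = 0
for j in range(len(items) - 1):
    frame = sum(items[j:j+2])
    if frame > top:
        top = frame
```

Max sum of 2-element window in [8, 3, 2, 6, 7]
`top` takes the values: 0 → 11 → 13

Answer: 13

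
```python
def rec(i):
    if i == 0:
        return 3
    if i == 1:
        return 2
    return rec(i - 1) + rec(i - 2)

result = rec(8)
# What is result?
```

Build up from base cases: rec(0)=3, rec(1)=2, rec(2)=5, rec(3)=7, rec(4)=12, rec(5)=19, rec(6)=31, ..., rec(8)=81

Answer: 81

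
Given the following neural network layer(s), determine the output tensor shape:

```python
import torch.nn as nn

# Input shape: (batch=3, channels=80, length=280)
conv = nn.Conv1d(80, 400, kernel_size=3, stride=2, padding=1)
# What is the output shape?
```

Input: (3, 80, 280) -> Output: (3, 400, 140)

Answer: (3, 400, 140)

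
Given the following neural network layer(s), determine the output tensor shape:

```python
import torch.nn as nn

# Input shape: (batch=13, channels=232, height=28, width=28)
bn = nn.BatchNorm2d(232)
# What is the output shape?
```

Input: (13, 232, 28, 28) -> Output: (13, 232, 28, 28)

Answer: (13, 232, 28, 28)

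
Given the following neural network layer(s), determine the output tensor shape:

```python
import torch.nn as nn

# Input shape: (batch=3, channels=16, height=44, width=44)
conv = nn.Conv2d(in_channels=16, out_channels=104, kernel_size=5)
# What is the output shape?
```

Input: (3, 16, 44, 44) -> Output: (3, 104, 40, 40)

Answer: (3, 104, 40, 40)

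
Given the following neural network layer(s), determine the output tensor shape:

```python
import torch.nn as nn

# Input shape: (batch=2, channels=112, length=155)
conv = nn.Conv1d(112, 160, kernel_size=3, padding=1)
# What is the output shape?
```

Input: (2, 112, 155) -> Output: (2, 160, 155)

Answer: (2, 160, 155)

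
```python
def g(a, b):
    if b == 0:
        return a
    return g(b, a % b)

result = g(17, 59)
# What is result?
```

g(17, 59) -> g(59, 17) -> g(17, 8) -> g(8, 1) -> g(1, 0) -> 1

Answer: 1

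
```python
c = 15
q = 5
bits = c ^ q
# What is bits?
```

Trace:
`c = 15` → c = 15
`q = 5` → q = 5
`bits = c ^ q` → bits = 10
So bits = 10

Answer: 10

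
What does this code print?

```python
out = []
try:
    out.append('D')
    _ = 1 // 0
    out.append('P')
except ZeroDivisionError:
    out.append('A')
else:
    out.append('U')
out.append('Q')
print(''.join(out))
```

Execution trace: 'D' (try body) → 'A' (except ZeroDivisionError) → 'Q' (after the try/except). Output: DAQ

Answer: DAQ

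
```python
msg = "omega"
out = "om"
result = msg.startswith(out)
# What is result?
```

Trace:
`msg = "omega"` → msg = 'omega'
`out = "om"` → out = 'om'
`result = msg.startswith(out)` → result = True
So result = True

Answer: True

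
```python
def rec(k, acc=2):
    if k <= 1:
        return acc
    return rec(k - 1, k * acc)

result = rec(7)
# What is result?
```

Accumulator trace (n, acc): (7, 2) -> (6, 14) -> (5, 84) -> (4, 420) -> (3, 1680) -> (2, 5040) -> (1, 10080) -> return 10080

Answer: 10080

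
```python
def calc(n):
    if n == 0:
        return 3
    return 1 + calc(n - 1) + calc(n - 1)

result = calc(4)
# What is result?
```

calc(n) = 1 + 2·calc(n-1), calc(0)=3. Closed form: (3+1)·2^4 - 1 = 63.

Answer: 63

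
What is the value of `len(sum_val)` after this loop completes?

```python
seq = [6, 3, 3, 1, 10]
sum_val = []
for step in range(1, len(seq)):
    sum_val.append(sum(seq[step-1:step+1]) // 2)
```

Number of 2-element averages
`sum_val` takes the values: [] → [4] → [4, 3] → [4, 3, 2] → [4, 3, 2, 5]
So `len(sum_val)` = 4

Answer: 4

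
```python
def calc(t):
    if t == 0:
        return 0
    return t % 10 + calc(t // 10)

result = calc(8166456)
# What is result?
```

Sum of digits of 8166456: 6 + 5 + 4 + 6 + 6 + 1 + 8 = 36

Answer: 36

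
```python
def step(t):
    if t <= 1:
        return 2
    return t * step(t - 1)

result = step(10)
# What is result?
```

step(10) = 10 * 9 * 8 * 7 * 6 * 5 * 4 * 3 * 2 * 2 = 7257600

Answer: 7257600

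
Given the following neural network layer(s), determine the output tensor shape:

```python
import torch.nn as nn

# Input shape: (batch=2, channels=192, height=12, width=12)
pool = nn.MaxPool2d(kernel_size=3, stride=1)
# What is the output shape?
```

Input: (2, 192, 12, 12) -> Output: (2, 192, 10, 10)

Answer: (2, 192, 10, 10)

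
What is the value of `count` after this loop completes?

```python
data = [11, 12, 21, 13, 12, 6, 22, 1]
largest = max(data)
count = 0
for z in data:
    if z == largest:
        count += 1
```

Count of max value 22 in [11, 12, 21, 13, 12, 6, 22, 1]
`count` takes the values: 0 → 1

Answer: 1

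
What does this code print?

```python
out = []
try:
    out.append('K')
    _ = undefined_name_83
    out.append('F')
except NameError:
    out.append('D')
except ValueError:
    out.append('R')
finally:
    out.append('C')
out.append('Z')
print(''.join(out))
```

Execution trace: 'K' (try body) → 'D' (except NameError) → 'C' (finally) → 'Z' (after the try/except). Output: KDCZ

Answer: KDCZ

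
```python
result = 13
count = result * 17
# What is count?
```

Trace:
`result = 13` → result = 13
`count = result * 17` → count = 221
So count = 221

Answer: 221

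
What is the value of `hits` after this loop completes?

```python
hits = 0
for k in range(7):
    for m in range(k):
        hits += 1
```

Triangle number: 0+1+2+...+6
`hits` takes the values: 0 → 1 → 2 → 3 → 4 → 5 → 6 → 7 → 8 → 9 → 10 → 11 → 12 → 13 → 14 → 15 → 16 → 17 → 18 → 19 → 20 → 21

Answer: 21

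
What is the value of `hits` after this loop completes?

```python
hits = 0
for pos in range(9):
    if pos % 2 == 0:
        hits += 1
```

Count numbers divisible by 2 in range(9)
`hits` takes the values: 0 → 1 → 2 → 3 → 4 → 5

Answer: 5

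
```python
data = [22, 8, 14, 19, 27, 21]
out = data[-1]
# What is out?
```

Trace:
`data = [22, 8, 14, 19, 27, 21]` → data = [22, 8, 14, 19, 27, 21]
`out = data[-1]` → out = 21
So out = 21

Answer: 21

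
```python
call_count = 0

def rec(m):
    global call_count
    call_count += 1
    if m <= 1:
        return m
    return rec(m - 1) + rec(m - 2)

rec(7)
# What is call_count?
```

Calls(m) = 1 + Calls(m-1) + Calls(m-2); Calls(0)=Calls(1)=1. For m=7 this gives 41.

Answer: 41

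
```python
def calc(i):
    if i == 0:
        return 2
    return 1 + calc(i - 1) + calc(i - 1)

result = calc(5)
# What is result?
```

calc(i) = 1 + 2·calc(i-1), calc(0)=2. Closed form: (2+1)·2^5 - 1 = 95.

Answer: 95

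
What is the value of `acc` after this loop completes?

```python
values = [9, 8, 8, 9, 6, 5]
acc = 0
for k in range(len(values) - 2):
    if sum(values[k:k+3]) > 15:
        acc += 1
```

Count windows with sum > 15
`acc` takes the values: 0 → 1 → 2 → 3 → 4

Answer: 4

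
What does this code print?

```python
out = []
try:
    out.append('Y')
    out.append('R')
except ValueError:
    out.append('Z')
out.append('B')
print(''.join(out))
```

Execution trace: 'Y' (try body) → 'R' (try body, no exception) → 'B' (after the try/except). Output: YRB

Answer: YRB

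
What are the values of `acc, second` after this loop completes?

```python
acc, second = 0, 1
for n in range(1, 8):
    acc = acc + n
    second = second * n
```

Sum and factorial of 1 to 7
`acc, second` takes the values: (0, 1) → (1, 1) → (3, 1) → (3, 2) → (6, 2) → (6, 6) → (10, 6) → (10, 24) → (15, 24) → (15, 120) → (21, 120) → (21, 720) → (28, 720) → (28, 5040)

Answer: 28, 5040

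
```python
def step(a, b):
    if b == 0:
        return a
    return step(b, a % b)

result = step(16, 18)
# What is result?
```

step(16, 18) -> step(18, 16) -> step(16, 2) -> step(2, 0) -> 2

Answer: 2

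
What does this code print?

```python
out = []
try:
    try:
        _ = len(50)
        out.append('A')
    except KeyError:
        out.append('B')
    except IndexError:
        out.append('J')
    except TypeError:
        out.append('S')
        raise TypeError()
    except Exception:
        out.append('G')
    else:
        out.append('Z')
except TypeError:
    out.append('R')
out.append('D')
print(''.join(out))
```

Execution trace: 'S' (except TypeError) → 'R' (outer except TypeError) → 'D' (after the try/except). Output: SRD

Answer: SRD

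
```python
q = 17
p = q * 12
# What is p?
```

Trace:
`q = 17` → q = 17
`p = q * 12` → p = 204
So p = 204

Answer: 204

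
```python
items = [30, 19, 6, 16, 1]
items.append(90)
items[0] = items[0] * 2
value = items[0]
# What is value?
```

Trace:
`items = [30, 19, 6, 16, 1]` → items = [30, 19, 6, 16, 1]
`items.append(90)` → items = [30, 19, 6, 16, 1, 90]
`items[0] = items[0] * 2` → items = [60, 19, 6, 16, 1, 90]
`value = items[0]` → value = 60
So value = 60

Answer: 60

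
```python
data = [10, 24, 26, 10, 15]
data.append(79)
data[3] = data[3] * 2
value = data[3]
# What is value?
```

Trace:
`data = [10, 24, 26, 10, 15]` → data = [10, 24, 26, 10, 15]
`data.append(79)` → data = [10, 24, 26, 10, 15, 79]
`data[3] = data[3] * 2` → data = [10, 24, 26, 20, 15, 79]
`value = data[3]` → value = 20
So value = 20

Answer: 20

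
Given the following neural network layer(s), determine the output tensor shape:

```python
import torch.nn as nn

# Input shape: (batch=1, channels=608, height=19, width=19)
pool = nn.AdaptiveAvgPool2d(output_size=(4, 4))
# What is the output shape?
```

Input: (1, 608, 19, 19) -> Output: (1, 608, 4, 4)

Answer: (1, 608, 4, 4)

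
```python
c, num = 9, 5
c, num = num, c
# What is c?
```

Trace:
`c, num = 9, 5` → c = 9; num = 5
`c, num = num, c` → c = 5; num = 9
So c = 5

Answer: 5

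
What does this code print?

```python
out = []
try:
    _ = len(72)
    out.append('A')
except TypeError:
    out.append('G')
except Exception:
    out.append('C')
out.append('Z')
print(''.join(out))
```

Execution trace: 'G' (except TypeError) → 'Z' (after the try/except). Output: GZ

Answer: GZ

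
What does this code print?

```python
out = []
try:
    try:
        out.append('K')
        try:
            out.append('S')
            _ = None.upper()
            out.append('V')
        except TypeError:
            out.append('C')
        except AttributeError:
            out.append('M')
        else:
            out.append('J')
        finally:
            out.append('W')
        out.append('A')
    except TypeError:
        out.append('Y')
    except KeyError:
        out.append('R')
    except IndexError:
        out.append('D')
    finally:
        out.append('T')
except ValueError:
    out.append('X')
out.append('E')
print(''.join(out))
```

Execution trace: 'K' (try body) → 'S' (inner try body) → 'M' (inner except AttributeError) → 'W' (inner finally) → 'A' (try body, no exception) → 'T' (finally) → 'E' (after the try/except). Output: KSMWATE

Answer: KSMWATE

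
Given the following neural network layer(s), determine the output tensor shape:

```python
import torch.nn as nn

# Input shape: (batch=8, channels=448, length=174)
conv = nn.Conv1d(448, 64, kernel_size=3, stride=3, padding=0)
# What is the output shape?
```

Input: (8, 448, 174) -> Output: (8, 64, 58)

Answer: (8, 64, 58)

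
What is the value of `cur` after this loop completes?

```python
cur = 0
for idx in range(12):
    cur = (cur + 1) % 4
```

Increment mod 4, 12 times = 0
`cur` takes the values: 0 → 1 → 2 → 3 → 0 → 1 → 2 → 3 → 0 → 1 → 2 → 3 → 0

Answer: 0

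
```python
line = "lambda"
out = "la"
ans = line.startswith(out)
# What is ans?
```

Trace:
`line = "lambda"` → line = 'lambda'
`out = "la"` → out = 'la'
`ans = line.startswith(out)` → ans = True
So ans = True

Answer: True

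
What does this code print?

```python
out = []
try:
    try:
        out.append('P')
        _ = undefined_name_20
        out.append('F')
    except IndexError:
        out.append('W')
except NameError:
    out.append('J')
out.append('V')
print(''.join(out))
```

Execution trace: 'P' (try body) → 'J' (outer except NameError) → 'V' (after the try/except). Output: PJV

Answer: PJV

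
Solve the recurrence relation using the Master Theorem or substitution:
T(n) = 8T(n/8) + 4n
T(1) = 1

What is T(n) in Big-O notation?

By Master Theorem: a=8, b=8, f(n)=4n. Since log_8(8) = 1 and f(n) = Θ(n^1), Case 2 applies. T(n) = O(n log n).

Answer: O(n log n)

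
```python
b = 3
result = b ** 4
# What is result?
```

Trace:
`b = 3` → b = 3
`result = b ** 4` → result = 81
So result = 81

Answer: 81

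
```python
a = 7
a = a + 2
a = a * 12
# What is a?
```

Trace:
`a = 7` → a = 7
`a = a + 2` → a = 9
`a = a * 12` → a = 108
So a = 108

Answer: 108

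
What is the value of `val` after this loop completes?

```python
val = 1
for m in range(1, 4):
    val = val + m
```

Start at 1, add 1 through 3
`val` takes the values: 1 → 2 → 4 → 7

Answer: 7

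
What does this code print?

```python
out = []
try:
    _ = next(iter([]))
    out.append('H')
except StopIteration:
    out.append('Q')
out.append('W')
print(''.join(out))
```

Execution trace: 'Q' (except StopIteration) → 'W' (after the try/except). Output: QW

Answer: QW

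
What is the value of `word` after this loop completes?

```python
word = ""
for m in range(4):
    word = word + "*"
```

Repeat '*' 4 times
`word` takes the values: "" → "*" → "**" → "***" → "****"

Answer: "****"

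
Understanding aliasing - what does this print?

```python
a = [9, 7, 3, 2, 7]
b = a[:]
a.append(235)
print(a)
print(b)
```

Key concept: slice [:] creates copy.
Step by step:
`a = [9, 7, 3, 2, 7]` → a = [9, 7, 3, 2, 7]
`b = a[:]` → b = [9, 7, 3, 2, 7]
`a.append(235)` → a = [9, 7, 3, 2, 7, 235]
`print(a)` → prints [9, 7, 3, 2, 7, 235]
`print(b)` → prints [9, 7, 3, 2, 7]

Answer:
[9, 7, 3, 2, 7, 235]
[9, 7, 3, 2, 7]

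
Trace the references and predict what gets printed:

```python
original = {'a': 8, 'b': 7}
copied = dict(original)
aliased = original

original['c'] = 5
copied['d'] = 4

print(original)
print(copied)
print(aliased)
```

Key concept: dict() creates copy, assignment creates alias.
Step by step:
`original = {'a': 8, 'b': 7}` → original = {'a': 8, 'b': 7}
`copied = dict(original)` → copied = {'a': 8, 'b': 7}
`aliased = original` → aliased = {'a': 8, 'b': 7} (same object as original)
`original['c'] = 5` → original = {'a': 8, 'b': 7, 'c': 5} (same object as aliased); aliased = {'a': 8, 'b': 7, 'c': 5} (same object as original)
`copied['d'] = 4` → copied = {'a': 8, 'b': 7, 'd': 4}
`print(original)` → prints {'a': 8, 'b': 7, 'c': 5}
`print(copied)` → prints {'a': 8, 'b': 7, 'd': 4}
`print(aliased)` → prints {'a': 8, 'b': 7, 'c': 5}

Answer:
{'a': 8, 'b': 7, 'c': 5}
{'a': 8, 'b': 7, 'd': 4}
{'a': 8, 'b': 7, 'c': 5}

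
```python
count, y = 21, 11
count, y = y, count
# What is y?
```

Trace:
`count, y = 21, 11` → count = 21; y = 11
`count, y = y, count` → count = 11; y = 21
So y = 21

Answer: 21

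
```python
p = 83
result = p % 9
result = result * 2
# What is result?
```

Trace:
`p = 83` → p = 83
`result = p % 9` → result = 2
`result = result * 2` → result = 4
So result = 4

Answer: 4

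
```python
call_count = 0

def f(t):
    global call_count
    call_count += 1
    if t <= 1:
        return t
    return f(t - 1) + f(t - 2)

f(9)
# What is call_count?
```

Calls(t) = 1 + Calls(t-1) + Calls(t-2); Calls(0)=Calls(1)=1. For t=9 this gives 109.

Answer: 109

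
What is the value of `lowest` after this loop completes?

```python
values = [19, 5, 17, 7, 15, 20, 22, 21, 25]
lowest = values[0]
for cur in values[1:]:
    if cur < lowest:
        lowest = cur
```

Minimum of [19, 5, 17, 7, 15, 20, 22, 21, 25]
`lowest` takes the values: 19 → 5

Answer: 5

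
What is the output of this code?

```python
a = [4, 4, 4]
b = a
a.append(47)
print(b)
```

Key concept: basic list aliasing.
Step by step:
`a = [4, 4, 4]` → a = [4, 4, 4]
`b = a` → b = [4, 4, 4] (same object as a)
`a.append(47)` → a = [4, 4, 4, 47] (same object as b); b = [4, 4, 4, 47] (same object as a)
`print(b)` → prints [4, 4, 4, 47]

Answer: [4, 4, 4, 47]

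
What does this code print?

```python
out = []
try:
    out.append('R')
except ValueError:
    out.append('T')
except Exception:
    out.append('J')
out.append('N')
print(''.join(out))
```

Execution trace: 'R' (try body, no exception) → 'N' (after the try/except). Output: RN

Answer: RN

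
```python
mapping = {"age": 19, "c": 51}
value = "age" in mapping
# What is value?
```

Trace:
`mapping = {"age": 19, "c": 51}` → mapping = {'age': 19, 'c': 51}
`value = "age" in mapping` → value = True
So value = True

Answer: True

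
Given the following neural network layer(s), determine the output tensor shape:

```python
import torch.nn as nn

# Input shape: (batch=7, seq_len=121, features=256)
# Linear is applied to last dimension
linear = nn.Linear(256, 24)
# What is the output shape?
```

Input: (7, 121, 256) -> Output: (7, 121, 24)

Answer: (7, 121, 24)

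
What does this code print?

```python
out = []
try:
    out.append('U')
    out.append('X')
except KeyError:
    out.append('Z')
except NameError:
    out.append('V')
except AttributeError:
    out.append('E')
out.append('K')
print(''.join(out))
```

Execution trace: 'U' (try body) → 'X' (try body, no exception) → 'K' (after the try/except). Output: UXK

Answer: UXK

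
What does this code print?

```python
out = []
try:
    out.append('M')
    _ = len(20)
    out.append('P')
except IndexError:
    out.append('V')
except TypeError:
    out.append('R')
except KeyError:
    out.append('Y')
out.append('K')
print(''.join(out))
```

Execution trace: 'M' (try body) → 'R' (except TypeError) → 'K' (after the try/except). Output: MRK

Answer: MRK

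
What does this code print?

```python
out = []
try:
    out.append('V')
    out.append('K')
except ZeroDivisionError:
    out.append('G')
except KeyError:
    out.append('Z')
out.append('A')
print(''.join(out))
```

Execution trace: 'V' (try body) → 'K' (try body, no exception) → 'A' (after the try/except). Output: VKA

Answer: VKA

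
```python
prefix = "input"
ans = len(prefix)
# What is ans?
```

Trace:
`prefix = "input"` → prefix = 'input'
`ans = len(prefix)` → ans = 5
So ans = 5

Answer: 5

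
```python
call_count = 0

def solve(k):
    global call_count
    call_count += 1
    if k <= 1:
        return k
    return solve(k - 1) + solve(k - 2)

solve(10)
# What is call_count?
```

Calls(k) = 1 + Calls(k-1) + Calls(k-2); Calls(0)=Calls(1)=1. For k=10 this gives 177.

Answer: 177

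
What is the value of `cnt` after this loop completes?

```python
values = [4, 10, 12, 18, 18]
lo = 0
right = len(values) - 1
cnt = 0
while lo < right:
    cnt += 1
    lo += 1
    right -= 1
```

Iterations until pointers meet (list length 5)
`cnt` takes the values: 0 → 1 → 2

Answer: 2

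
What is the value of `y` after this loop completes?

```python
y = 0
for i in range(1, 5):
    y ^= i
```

XOR of 1 to 4
`y` takes the values: 0 → 1 → 3 → 0 → 4

Answer: 4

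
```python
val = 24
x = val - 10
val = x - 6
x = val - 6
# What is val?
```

Trace:
`val = 24` → val = 24
`x = val - 10` → x = 14
`val = x - 6` → val = 8
`x = val - 6` → x = 2
So val = 8

Answer: 8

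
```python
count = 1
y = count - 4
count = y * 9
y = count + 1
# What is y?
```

Trace:
`count = 1` → count = 1
`y = count - 4` → y = -3
`count = y * 9` → count = -27
`y = count + 1` → y = -26
So y = -26

Answer: -26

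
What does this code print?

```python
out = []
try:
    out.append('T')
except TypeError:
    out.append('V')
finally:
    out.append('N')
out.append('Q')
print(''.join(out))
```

Execution trace: 'T' (try body, no exception) → 'N' (finally) → 'Q' (after the try/except). Output: TNQ

Answer: TNQ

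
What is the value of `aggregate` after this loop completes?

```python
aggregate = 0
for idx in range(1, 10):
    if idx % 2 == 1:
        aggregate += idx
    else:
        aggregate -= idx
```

Add odd, subtract even
`aggregate` takes the values: 0 → 1 → -1 → 2 → -2 → 3 → -3 → 4 → -4 → 5

Answer: 5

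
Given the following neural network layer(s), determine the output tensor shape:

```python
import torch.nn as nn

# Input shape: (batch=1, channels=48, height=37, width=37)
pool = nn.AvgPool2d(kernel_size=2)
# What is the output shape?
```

Input: (1, 48, 37, 37) -> Output: (1, 48, 18, 18)

Answer: (1, 48, 18, 18)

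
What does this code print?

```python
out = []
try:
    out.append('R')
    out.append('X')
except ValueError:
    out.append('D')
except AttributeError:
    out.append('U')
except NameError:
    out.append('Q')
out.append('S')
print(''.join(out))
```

Execution trace: 'R' (try body) → 'X' (try body, no exception) → 'S' (after the try/except). Output: RXS

Answer: RXS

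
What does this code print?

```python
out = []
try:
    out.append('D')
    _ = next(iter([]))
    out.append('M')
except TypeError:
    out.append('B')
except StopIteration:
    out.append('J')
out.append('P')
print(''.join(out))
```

Execution trace: 'D' (try body) → 'J' (except StopIteration) → 'P' (after the try/except). Output: DJP

Answer: DJP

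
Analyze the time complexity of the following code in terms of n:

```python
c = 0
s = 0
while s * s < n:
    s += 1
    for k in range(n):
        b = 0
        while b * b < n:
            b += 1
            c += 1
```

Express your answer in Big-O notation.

Each loop level contributes: √n × n × √n. Multiplying the contributions gives O(n^2).

Answer: O(n^2)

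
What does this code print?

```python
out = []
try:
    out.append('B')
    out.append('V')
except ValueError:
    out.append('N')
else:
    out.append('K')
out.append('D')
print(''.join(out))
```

Execution trace: 'B' (try body) → 'V' (try body, no exception) → 'K' (else) → 'D' (after the try/except). Output: BVKD

Answer: BVKD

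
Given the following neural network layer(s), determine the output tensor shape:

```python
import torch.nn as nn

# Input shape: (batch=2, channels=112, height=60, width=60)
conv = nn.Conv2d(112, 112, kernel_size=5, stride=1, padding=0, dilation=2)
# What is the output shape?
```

Input: (2, 112, 60, 60) -> Output: (2, 112, 52, 52)

Answer: (2, 112, 52, 52)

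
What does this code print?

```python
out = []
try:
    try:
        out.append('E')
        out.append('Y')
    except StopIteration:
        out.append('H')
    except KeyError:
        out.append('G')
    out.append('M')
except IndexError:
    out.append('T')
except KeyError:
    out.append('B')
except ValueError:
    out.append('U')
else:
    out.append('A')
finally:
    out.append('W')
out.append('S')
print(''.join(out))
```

Execution trace: 'E' (inner try body) → 'Y' (inner try body, no exception) → 'M' (try body, no exception) → 'A' (else) → 'W' (finally) → 'S' (after the try/except). Output: EYMAWS

Answer: EYMAWS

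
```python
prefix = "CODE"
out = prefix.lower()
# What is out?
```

Trace:
`prefix = "CODE"` → prefix = 'CODE'
`out = prefix.lower()` → out = 'code'
So out = 'code'

Answer: 'code'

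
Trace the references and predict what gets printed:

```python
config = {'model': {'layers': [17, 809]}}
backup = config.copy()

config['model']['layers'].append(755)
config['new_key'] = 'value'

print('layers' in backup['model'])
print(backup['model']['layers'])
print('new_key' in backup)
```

Key concept: shallow copy gotcha with nested dict.
Step by step:
`config = {'model': {'layers': [17, 809]}}` → config = {'model': {'layers': [17, 809]}}
`backup = config.copy()` → backup = {'model': {'layers': [17, 809]}}
`config['model']['layers'].append(755)` → config = {'model': {'layers': [17, 809, 755]}}; backup = {'model': {'layers': [17, 809, 755]}}
`config['new_key'] = 'value'` → config = {'model': {'layers': [17, 809, 755]}, 'new_key': 'value'}
`print('layers' in backup['model'])` → prints True
`print(backup['model']['layers'])` → prints [17, 809, 755]
`print('new_key' in backup)` → prints False

Answer:
True
[17, 809, 755]
False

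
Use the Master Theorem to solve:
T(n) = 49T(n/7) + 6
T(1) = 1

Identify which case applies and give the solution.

a=49, b=7, f(n)=6. log_7(49) = 2. Since c=0 < 2, Case 1 applies: T(n) = Θ(n^log_b(a)) = O(n^2).

Answer: O(n^2) - Case 1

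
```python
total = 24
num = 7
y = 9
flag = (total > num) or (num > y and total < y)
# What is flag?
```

Trace:
`total = 24` → total = 24
`num = 7` → num = 7
`y = 9` → y = 9
`flag = (total > num) or (num > y and total < y)` → flag = True
So flag = True

Answer: True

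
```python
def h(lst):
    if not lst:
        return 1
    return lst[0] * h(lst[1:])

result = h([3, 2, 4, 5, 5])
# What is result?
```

Product over [3, 2, 4, 5, 5] = 3 * 2 * 4 * 5 * 5 = 600

Answer: 600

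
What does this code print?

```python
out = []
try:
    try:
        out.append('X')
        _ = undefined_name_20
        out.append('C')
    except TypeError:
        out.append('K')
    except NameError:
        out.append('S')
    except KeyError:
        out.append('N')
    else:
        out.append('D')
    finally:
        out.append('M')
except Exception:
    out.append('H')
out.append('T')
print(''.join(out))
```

Execution trace: 'X' (inner try body) → 'S' (inner except NameError) → 'M' (inner finally) → 'T' (after the try/except). Output: XSMT

Answer: XSMT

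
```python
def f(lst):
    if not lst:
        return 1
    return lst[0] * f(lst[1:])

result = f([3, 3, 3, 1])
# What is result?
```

Product over [3, 3, 3, 1] = 3 * 3 * 3 * 1 = 27

Answer: 27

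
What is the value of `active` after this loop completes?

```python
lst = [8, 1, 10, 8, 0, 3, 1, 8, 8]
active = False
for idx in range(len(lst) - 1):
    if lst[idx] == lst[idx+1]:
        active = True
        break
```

Check consecutive duplicates in [8, 1, 10, 8, 0, 3, 1, 8, 8]
`active` takes the values: False → True

Answer: True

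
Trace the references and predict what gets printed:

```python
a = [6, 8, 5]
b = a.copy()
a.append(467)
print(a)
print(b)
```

Key concept: list.copy() creates independent copy.
Step by step:
`a = [6, 8, 5]` → a = [6, 8, 5]
`b = a.copy()` → b = [6, 8, 5]
`a.append(467)` → a = [6, 8, 5, 467]
`print(a)` → prints [6, 8, 5, 467]
`print(b)` → prints [6, 8, 5]

Answer:
[6, 8, 5, 467]
[6, 8, 5]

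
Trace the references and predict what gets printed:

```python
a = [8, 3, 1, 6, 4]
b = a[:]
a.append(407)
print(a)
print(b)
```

Key concept: slice [:] creates copy.
Step by step:
`a = [8, 3, 1, 6, 4]` → a = [8, 3, 1, 6, 4]
`b = a[:]` → b = [8, 3, 1, 6, 4]
`a.append(407)` → a = [8, 3, 1, 6, 4, 407]
`print(a)` → prints [8, 3, 1, 6, 4, 407]
`print(b)` → prints [8, 3, 1, 6, 4]

Answer:
[8, 3, 1, 6, 4, 407]
[8, 3, 1, 6, 4]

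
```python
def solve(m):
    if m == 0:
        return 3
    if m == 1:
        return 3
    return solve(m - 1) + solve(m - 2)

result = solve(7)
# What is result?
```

Build up from base cases: solve(0)=3, solve(1)=3, solve(2)=6, solve(3)=9, solve(4)=15, solve(5)=24, solve(6)=39, ..., solve(7)=63

Answer: 63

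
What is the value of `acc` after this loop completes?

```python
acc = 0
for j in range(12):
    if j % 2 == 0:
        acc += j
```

Sum of even numbers 0 to 11
`acc` takes the values: 0 → 2 → 6 → 12 → 20 → 30

Answer: 30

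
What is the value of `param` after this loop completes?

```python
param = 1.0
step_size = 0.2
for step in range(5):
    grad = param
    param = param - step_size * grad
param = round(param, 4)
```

Gradient descent: w = 1.0 * (1 - 0.2)^5
`param` takes the values: 1.0 → 0.8 → 0.64 → 0.512 → 0.4096 → 0.32768 → 0.3277

Answer: 0.3277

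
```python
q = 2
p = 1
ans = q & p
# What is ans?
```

Trace:
`q = 2` → q = 2
`p = 1` → p = 1
`ans = q & p` → ans = 0
So ans = 0

Answer: 0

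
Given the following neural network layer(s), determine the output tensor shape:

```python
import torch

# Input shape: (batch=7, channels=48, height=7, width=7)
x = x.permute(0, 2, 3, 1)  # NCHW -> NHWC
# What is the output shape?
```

Input: (7, 48, 7, 7) -> Output: (7, 7, 7, 48)

Answer: (7, 7, 7, 48)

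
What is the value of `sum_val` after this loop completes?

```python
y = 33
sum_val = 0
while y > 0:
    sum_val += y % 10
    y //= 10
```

Sum digits of 33
`sum_val` takes the values: 0 → 3 → 6

Answer: 6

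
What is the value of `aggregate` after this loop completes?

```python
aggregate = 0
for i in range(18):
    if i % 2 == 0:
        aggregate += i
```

Sum of even numbers 0 to 17
`aggregate` takes the values: 0 → 2 → 6 → 12 → 20 → 30 → 42 → 56 → 72

Answer: 72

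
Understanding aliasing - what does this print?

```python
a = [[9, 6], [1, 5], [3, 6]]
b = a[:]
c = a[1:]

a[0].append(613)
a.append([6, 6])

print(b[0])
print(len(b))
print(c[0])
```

Key concept: slice with nested mutation.
Step by step:
`a = [[9, 6], [1, 5], [3, 6]]` → a = [[9, 6], [1, 5], [3, 6]]
`b = a[:]` → b = [[9, 6], [1, 5], [3, 6]]
`c = a[1:]` → c = [[1, 5], [3, 6]]
`a[0].append(613)` → a = [[9, 6, 613], [1, 5], [3, 6]]; b = [[9, 6, 613], [1, 5], [3, 6]]
`a.append([6, 6])` → a = [[9, 6, 613], [1, 5], [3, 6], [6, 6]]
`print(b[0])` → prints [9, 6, 613]
`print(len(b))` → prints 3
`print(c[0])` → prints [1, 5]

Answer:
[9, 6, 613]
3
[1, 5]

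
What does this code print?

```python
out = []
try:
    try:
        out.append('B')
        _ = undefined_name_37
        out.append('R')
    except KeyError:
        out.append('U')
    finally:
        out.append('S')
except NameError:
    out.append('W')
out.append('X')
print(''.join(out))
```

Execution trace: 'B' (inner try body) → 'S' (inner finally) → 'W' (outer except NameError) → 'X' (after the try/except). Output: BSWX

Answer: BSWX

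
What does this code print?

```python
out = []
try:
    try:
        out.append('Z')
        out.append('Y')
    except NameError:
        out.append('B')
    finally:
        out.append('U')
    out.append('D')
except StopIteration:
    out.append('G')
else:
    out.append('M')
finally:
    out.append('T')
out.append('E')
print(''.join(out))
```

Execution trace: 'Z' (inner try body) → 'Y' (inner try body, no exception) → 'U' (inner finally) → 'D' (try body, no exception) → 'M' (else) → 'T' (finally) → 'E' (after the try/except). Output: ZYUDMTE

Answer: ZYUDMTE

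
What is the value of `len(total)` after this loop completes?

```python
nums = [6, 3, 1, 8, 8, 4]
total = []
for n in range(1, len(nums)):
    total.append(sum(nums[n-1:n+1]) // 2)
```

Number of 2-element averages
`total` takes the values: [] → [4] → [4, 2] → [4, 2, 4] → [4, 2, 4, 8] → [4, 2, 4, 8, 6]
So `len(total)` = 5

Answer: 5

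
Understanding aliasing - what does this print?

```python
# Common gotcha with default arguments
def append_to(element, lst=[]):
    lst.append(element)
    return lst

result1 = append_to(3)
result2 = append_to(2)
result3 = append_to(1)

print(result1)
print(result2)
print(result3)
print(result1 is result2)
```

Key concept: mutable default argument gotcha.
Step by step:
`result1 = append_to(3)` → result1 = [3]
`result2 = append_to(2)` → result1 = [3, 2] (same object as result2); result2 = [3, 2] (same object as result1)
`result3 = append_to(1)` → result1 = [3, 2, 1] (same object as result2, result3); result2 = [3, 2, 1] (same object as result1, result3); result3 = [3, 2, 1] (same object as result1, result2)
`print(result1)` → prints [3, 2, 1]
`print(result2)` → prints [3, 2, 1]
`print(result3)` → prints [3, 2, 1]
`print(result1 is result2)` → prints True

Answer:
[3, 2, 1]
[3, 2, 1]
[3, 2, 1]
True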